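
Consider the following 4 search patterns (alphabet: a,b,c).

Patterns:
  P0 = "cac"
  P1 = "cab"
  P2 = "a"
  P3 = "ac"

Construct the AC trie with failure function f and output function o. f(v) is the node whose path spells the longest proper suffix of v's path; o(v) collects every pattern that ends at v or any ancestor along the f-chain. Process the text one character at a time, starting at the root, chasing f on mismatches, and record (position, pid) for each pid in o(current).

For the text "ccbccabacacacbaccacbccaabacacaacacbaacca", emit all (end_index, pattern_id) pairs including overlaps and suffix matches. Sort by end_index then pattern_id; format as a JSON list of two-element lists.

Construct AC machine:
Trie (insert patterns):
  0='ε' goto a→5 c→1
  1='c' goto a→2
  2='ca' goto b→4 c→3
  3='cac' goto ·  ←P0
  4='cab' goto ·  ←P1
  5='a' goto c→6  ←P2
  6='ac' goto ·  ←P3

Failure links (BFS by depth):
  n1('c'): parent n0 fail=0; on 'c' 0 → fail=0;  out ∅∪∅=∅
  n5('a'): parent n0 fail=0; on 'a' 0 → fail=0;  out {2}∪∅={2}
  n2('ca'): parent n1 fail=0; on 'a' 0 → fail=5;  out ∅∪{2}={2}
  n6('ac'): parent n5 fail=0; on 'c' 0 → fail=1;  out {3}∪∅={3}
  n3('cac'): parent n2 fail=5; on 'c' 5 → fail=6;  out {0}∪{3}={0,3}
  n4('cab'): parent n2 fail=5; on 'b' 5→0 → fail=0;  out {1}∪∅={1}

Text stream:
[0] read 'c'  n0⇒n1
[1] read 'c'  n1⇒n1 (via fail)
[2] read 'b'  n1⇒n0 (via fail)
[3] read 'c'  n0⇒n1
[4] read 'c'  n1⇒n1 (via fail)
[5] read 'a'  n1⇒n2  → match P2@[5:5]
[6] read 'b'  n2⇒n4  → match P1@[4:6]
[7] read 'a'  n4⇒n5 (via fail)  → match P2@[7:7]
[8] read 'c'  n5⇒n6  → match P3@[7:8]
[9] read 'a'  n6⇒n2 (via fail)  → match P2@[9:9]
[10] read 'c'  n2⇒n3  → match P0@[8:10],P3@[9:10]
[11] read 'a'  n3⇒n2 (via fail)  → match P2@[11:11]
[12] read 'c'  n2⇒n3  → match P0@[10:12],P3@[11:12]
[13] read 'b'  n3⇒n0 (via fail)
[14] read 'a'  n0⇒n5  → match P2@[14:14]
[15] read 'c'  n5⇒n6  → match P3@[14:15]
[16] read 'c'  n6⇒n1 (via fail)
[17] read 'a'  n1⇒n2  → match P2@[17:17]
[18] read 'c'  n2⇒n3  → match P0@[16:18],P3@[17:18]
[19] read 'b'  n3⇒n0 (via fail)
[20] read 'c'  n0⇒n1
[21] read 'c'  n1⇒n1 (via fail)
[22] read 'a'  n1⇒n2  → match P2@[22:22]
[23] read 'a'  n2⇒n5 (via fail)  → match P2@[23:23]
[24] read 'b'  n5⇒n0 (via fail)
[25] read 'a'  n0⇒n5  → match P2@[25:25]
[26] read 'c'  n5⇒n6  → match P3@[25:26]
[27] read 'a'  n6⇒n2 (via fail)  → match P2@[27:27]
[28] read 'c'  n2⇒n3  → match P0@[26:28],P3@[27:28]
[29] read 'a'  n3⇒n2 (via fail)  → match P2@[29:29]
[30] read 'a'  n2⇒n5 (via fail)  → match P2@[30:30]
[31] read 'c'  n5⇒n6  → match P3@[30:31]
[32] read 'a'  n6⇒n2 (via fail)  → match P2@[32:32]
[33] read 'c'  n2⇒n3  → match P0@[31:33],P3@[32:33]
[34] read 'b'  n3⇒n0 (via fail)
[35] read 'a'  n0⇒n5  → match P2@[35:35]
[36] read 'a'  n5⇒n5 (via fail)  → match P2@[36:36]
[37] read 'c'  n5⇒n6  → match P3@[36:37]
[38] read 'c'  n6⇒n1 (via fail)
[39] read 'a'  n1⇒n2  → match P2@[39:39]

Matches: [[5,2],[6,1],[7,2],[8,3],[9,2],[10,0],[10,3],[11,2],[12,0],[12,3],[14,2],[15,3],[17,2],[18,0],[18,3],[22,2],[23,2],[25,2],[26,3],[27,2],[28,0],[28,3],[29,2],[30,2],[31,3],[32,2],[33,0],[33,3],[35,2],[36,2],[37,3],[39,2]]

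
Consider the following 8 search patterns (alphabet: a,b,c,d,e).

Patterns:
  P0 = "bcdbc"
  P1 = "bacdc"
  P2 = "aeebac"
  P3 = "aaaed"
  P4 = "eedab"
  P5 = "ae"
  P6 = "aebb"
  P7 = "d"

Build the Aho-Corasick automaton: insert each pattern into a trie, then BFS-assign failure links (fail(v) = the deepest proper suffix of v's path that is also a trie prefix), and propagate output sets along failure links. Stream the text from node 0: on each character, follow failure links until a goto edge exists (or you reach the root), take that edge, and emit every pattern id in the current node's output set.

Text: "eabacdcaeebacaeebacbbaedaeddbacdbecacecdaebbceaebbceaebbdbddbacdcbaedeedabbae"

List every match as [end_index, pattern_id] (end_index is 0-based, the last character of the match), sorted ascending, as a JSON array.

Construct AC machine:
Trie nodes:
  0='ε' goto a→10 b→1 d→27 e→20
  1='b' goto a→6 c→2
  2='bc' goto d→3
  3='bcd' goto b→4
  4='bcdb' goto c→5
  5='bcdbc' goto ·  ←P0
  6='ba' goto c→7
  7='bac' goto d→8
  8='bacd' goto c→9
  9='bacdc' goto ·  ←P1
  10='a' goto a→16 e→11
  11='ae' goto b→25 e→12  ←P5
  12='aee' goto b→13
  13='aeeb' goto a→14
  14='aeeba' goto c→15
  15='aeebac' goto ·  ←P2
  16='aa' goto a→17
  17='aaa' goto e→18
  18='aaae' goto d→19
  19='aaaed' goto ·  ←P3
  20='e' goto e→21
  21='ee' goto d→22
  22='eed' goto a→23
  23='eeda' goto b→24
  24='eedab' goto ·  ←P4
  25='aeb' goto b→26
  26='aebb' goto ·  ←P6
  27='d' goto ·  ←P7

Failure links (BFS by depth):
  fail(1) 'b': from fail(0)=0 chase 'b': 0 ⇒ 0;  out=∅∪out(0)=∅
  fail(10) 'a': from fail(0)=0 chase 'a': 0 ⇒ 0;  out=∅∪out(0)=∅
  fail(20) 'e': from fail(0)=0 chase 'e': 0 ⇒ 0;  out=∅∪out(0)=∅
  fail(27) 'd': from fail(0)=0 chase 'd': 0 ⇒ 0;  out={7}∪out(0)={7}
  fail(2) 'bc': from fail(1)=0 chase 'c': 0 ⇒ 0;  out=∅∪out(0)=∅
  fail(6) 'ba': from fail(1)=0 chase 'a': 0 ⇒ 10;  out=∅∪out(10)=∅
  fail(11) 'ae': from fail(10)=0 chase 'e': 0 ⇒ 20;  out={5}∪out(20)={5}
  fail(16) 'aa': from fail(10)=0 chase 'a': 0 ⇒ 10;  out=∅∪out(10)=∅
  fail(21) 'ee': from fail(20)=0 chase 'e': 0 ⇒ 20;  out=∅∪out(20)=∅
  fail(3) 'bcd': from fail(2)=0 chase 'd': 0 ⇒ 27;  out=∅∪out(27)={7}
  fail(7) 'bac': from fail(6)=10 chase 'c': 10→0 ⇒ 0;  out=∅∪out(0)=∅
  fail(12) 'aee': from fail(11)=20 chase 'e': 20 ⇒ 21;  out=∅∪out(21)=∅
  fail(17) 'aaa': from fail(16)=10 chase 'a': 10 ⇒ 16;  out=∅∪out(16)=∅
  fail(22) 'eed': from fail(21)=20 chase 'd': 20→0 ⇒ 27;  out=∅∪out(27)={7}
  fail(25) 'aeb': from fail(11)=20 chase 'b': 20→0 ⇒ 1;  out=∅∪out(1)=∅
  fail(4) 'bcdb': from fail(3)=27 chase 'b': 27→0 ⇒ 1;  out=∅∪out(1)=∅
  fail(8) 'bacd': from fail(7)=0 chase 'd': 0 ⇒ 27;  out=∅∪out(27)={7}
  fail(13) 'aeeb': from fail(12)=21 chase 'b': 21→20→0 ⇒ 1;  out=∅∪out(1)=∅
  fail(18) 'aaae': from fail(17)=16 chase 'e': 16→10 ⇒ 11;  out=∅∪out(11)={5}
  fail(23) 'eeda': from fail(22)=27 chase 'a': 27→0 ⇒ 10;  out=∅∪out(10)=∅
  fail(26) 'aebb': from fail(25)=1 chase 'b': 1→0 ⇒ 1;  out={6}∪out(1)={6}
  fail(5) 'bcdbc': from fail(4)=1 chase 'c': 1 ⇒ 2;  out={0}∪out(2)={0}
  fail(9) 'bacdc': from fail(8)=27 chase 'c': 27→0 ⇒ 0;  out={1}∪out(0)={1}
  fail(14) 'aeeba': from fail(13)=1 chase 'a': 1 ⇒ 6;  out=∅∪out(6)=∅
  fail(19) 'aaaed': from fail(18)=11 chase 'd': 11→20→0 ⇒ 27;  out={3}∪out(27)={3,7}
  fail(24) 'eedab': from fail(23)=10 chase 'b': 10→0 ⇒ 1;  out={4}∪out(1)={4}
  fail(15) 'aeebac': from fail(14)=6 chase 'c': 6 ⇒ 7;  out={2}∪out(7)={2}

Scan:
[0] read 'e'  n0⇒n20
[1] read 'a'  n20⇒n10 (fail-walked)
[2] read 'b'  n10⇒n1 (fail-walked)
[3] read 'a'  n1⇒n6
[4] read 'c'  n6⇒n7
[5] read 'd'  n7⇒n8  ** P7@[5:5]
[6] read 'c'  n8⇒n9  ** P1@[2:6]
[7] read 'a'  n9⇒n10 (fail-walked)
[8] read 'e'  n10⇒n11  ** P5@[7:8]
[9] read 'e'  n11⇒n12
[10] read 'b'  n12⇒n13
[11] read 'a'  n13⇒n14
[12] read 'c'  n14⇒n15  ** P2@[7:12]
[13] read 'a'  n15⇒n10 (fail-walked)
[14] read 'e'  n10⇒n11  ** P5@[13:14]
[15] read 'e'  n11⇒n12
[16] read 'b'  n12⇒n13
[17] read 'a'  n13⇒n14
[18] read 'c'  n14⇒n15  ** P2@[13:18]
[19] read 'b'  n15⇒n1 (fail-walked)
[20] read 'b'  n1⇒n1 (fail-walked)
[21] read 'a'  n1⇒n6
[22] read 'e'  n6⇒n11 (fail-walked)  ** P5@[21:22]
[23] read 'd'  n11⇒n27 (fail-walked)  ** P7@[23:23]
[24] read 'a'  n27⇒n10 (fail-walked)
[25] read 'e'  n10⇒n11  ** P5@[24:25]
[26] read 'd'  n11⇒n27 (fail-walked)  ** P7@[26:26]
[27] read 'd'  n27⇒n27 (fail-walked)  ** P7@[27:27]
[28] read 'b'  n27⇒n1 (fail-walked)
[29] read 'a'  n1⇒n6
[30] read 'c'  n6⇒n7
[31] read 'd'  n7⇒n8  ** P7@[31:31]
[32] read 'b'  n8⇒n1 (fail-walked)
[33] read 'e'  n1⇒n20 (fail-walked)
[34] read 'c'  n20⇒n0 (fail-walked)
[35] read 'a'  n0⇒n10
[36] read 'c'  n10⇒n0 (fail-walked)
[37] read 'e'  n0⇒n20
[38] read 'c'  n20⇒n0 (fail-walked)
[39] read 'd'  n0⇒n27  ** P7@[39:39]
[40] read 'a'  n27⇒n10 (fail-walked)
[41] read 'e'  n10⇒n11  ** P5@[40:41]
[42] read 'b'  n11⇒n25
[43] read 'b'  n25⇒n26  ** P6@[40:43]
[44] read 'c'  n26⇒n2 (fail-walked)
[45] read 'e'  n2⇒n20 (fail-walked)
[46] read 'a'  n20⇒n10 (fail-walked)
[47] read 'e'  n10⇒n11  ** P5@[46:47]
[48] read 'b'  n11⇒n25
[49] read 'b'  n25⇒n26  ** P6@[46:49]
[50] read 'c'  n26⇒n2 (fail-walked)
[51] read 'e'  n2⇒n20 (fail-walked)
[52] read 'a'  n20⇒n10 (fail-walked)
[53] read 'e'  n10⇒n11  ** P5@[52:53]
[54] read 'b'  n11⇒n25
[55] read 'b'  n25⇒n26  ** P6@[52:55]
[56] read 'd'  n26⇒n27 (fail-walked)  ** P7@[56:56]
[57] read 'b'  n27⇒n1 (fail-walked)
[58] read 'd'  n1⇒n27 (fail-walked)  ** P7@[58:58]
[59] read 'd'  n27⇒n27 (fail-walked)  ** P7@[59:59]
[60] read 'b'  n27⇒n1 (fail-walked)
[61] read 'a'  n1⇒n6
[62] read 'c'  n6⇒n7
[63] read 'd'  n7⇒n8  ** P7@[63:63]
[64] read 'c'  n8⇒n9  ** P1@[60:64]
[65] read 'b'  n9⇒n1 (fail-walked)
[66] read 'a'  n1⇒n6
[67] read 'e'  n6⇒n11 (fail-walked)  ** P5@[66:67]
[68] read 'd'  n11⇒n27 (fail-walked)  ** P7@[68:68]
[69] read 'e'  n27⇒n20 (fail-walked)
[70] read 'e'  n20⇒n21
[71] read 'd'  n21⇒n22  ** P7@[71:71]
[72] read 'a'  n22⇒n23
[73] read 'b'  n23⇒n24  ** P4@[69:73]
[74] read 'b'  n24⇒n1 (fail-walked)
[75] read 'a'  n1⇒n6
[76] read 'e'  n6⇒n11 (fail-walked)  ** P5@[75:76]

Result: [[5,7],[6,1],[8,5],[12,2],[14,5],[18,2],[22,5],[23,7],[25,5],[26,7],[27,7],[31,7],[39,7],[41,5],[43,6],[47,5],[49,6],[53,5],[55,6],[56,7],[58,7],[59,7],[63,7],[64,1],[67,5],[68,7],[71,7],[73,4],[76,5]]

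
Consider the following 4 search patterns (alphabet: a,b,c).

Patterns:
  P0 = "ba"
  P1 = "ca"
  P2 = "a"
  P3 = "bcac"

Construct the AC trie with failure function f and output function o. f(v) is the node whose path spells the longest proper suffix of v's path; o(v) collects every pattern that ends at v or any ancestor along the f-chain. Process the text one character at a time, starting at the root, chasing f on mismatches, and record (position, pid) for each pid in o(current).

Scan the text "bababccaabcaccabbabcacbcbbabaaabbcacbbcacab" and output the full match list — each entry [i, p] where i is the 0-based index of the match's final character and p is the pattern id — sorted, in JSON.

Build automaton:
Trie (insert patterns):
  0='ε' goto a→5 b→1 c→3
  1='b' goto a→2 c→6
  2='ba' goto ·  [P0 ends]
  3='c' goto a→4
  4='ca' goto ·  [P1 ends]
  5='a' goto ·  [P2 ends]
  6='bc' goto a→7
  7='bca' goto c→8
  8='bcac' goto ·  [P3 ends]

Failure links (BFS by depth):
  n1('b'): parent n0 fail=0; on 'b' 0 → fail=0;  out ∅∪∅=∅
  n3('c'): parent n0 fail=0; on 'c' 0 → fail=0;  out ∅∪∅=∅
  n5('a'): parent n0 fail=0; on 'a' 0 → fail=0;  out {2}∪∅={2}
  n2('ba'): parent n1 fail=0; on 'a' 0 → fail=5;  out {0}∪{2}={0,2}
  n4('ca'): parent n3 fail=0; on 'a' 0 → fail=5;  out {1}∪{2}={1,2}
  n6('bc'): parent n1 fail=0; on 'c' 0 → fail=3;  out ∅∪∅=∅
  n7('bca'): parent n6 fail=3; on 'a' 3 → fail=4;  out ∅∪{1,2}={1,2}
  n8('bcac'): parent n7 fail=4; on 'c' 4→5→0 → fail=3;  out {3}∪∅={3}

Scan:
i=0 'b': node 0→1
i=1 'a': node 1→2  emit P0@[0:1],P2@[1:1]
i=2 'b': node 2→1 (via fail)
i=3 'a': node 1→2  emit P0@[2:3],P2@[3:3]
i=4 'b': node 2→1 (via fail)
i=5 'c': node 1→6
i=6 'c': node 6→3 (via fail)
i=7 'a': node 3→4  emit P1@[6:7],P2@[7:7]
i=8 'a': node 4→5 (via fail)  emit P2@[8:8]
i=9 'b': node 5→1 (via fail)
i=10 'c': node 1→6
i=11 'a': node 6→7  emit P1@[10:11],P2@[11:11]
i=12 'c': node 7→8  emit P3@[9:12]
i=13 'c': node 8→3 (via fail)
i=14 'a': node 3→4  emit P1@[13:14],P2@[14:14]
i=15 'b': node 4→1 (via fail)
i=16 'b': node 1→1 (via fail)
i=17 'a': node 1→2  emit P0@[16:17],P2@[17:17]
i=18 'b': node 2→1 (via fail)
i=19 'c': node 1→6
i=20 'a': node 6→7  emit P1@[19:20],P2@[20:20]
i=21 'c': node 7→8  emit P3@[18:21]
i=22 'b': node 8→1 (via fail)
i=23 'c': node 1→6
i=24 'b': node 6→1 (via fail)
i=25 'b': node 1→1 (via fail)
i=26 'a': node 1→2  emit P0@[25:26],P2@[26:26]
i=27 'b': node 2→1 (via fail)
i=28 'a': node 1→2  emit P0@[27:28],P2@[28:28]
i=29 'a': node 2→5 (via fail)  emit P2@[29:29]
i=30 'a': node 5→5 (via fail)  emit P2@[30:30]
i=31 'b': node 5→1 (via fail)
i=32 'b': node 1→1 (via fail)
i=33 'c': node 1→6
i=34 'a': node 6→7  emit P1@[33:34],P2@[34:34]
i=35 'c': node 7→8  emit P3@[32:35]
i=36 'b': node 8→1 (via fail)
i=37 'b': node 1→1 (via fail)
i=38 'c': node 1→6
i=39 'a': node 6→7  emit P1@[38:39],P2@[39:39]
i=40 'c': node 7→8  emit P3@[37:40]
i=41 'a': node 8→4 (via fail)  emit P1@[40:41],P2@[41:41]
i=42 'b': node 4→1 (via fail)

Result: [[1,0],[1,2],[3,0],[3,2],[7,1],[7,2],[8,2],[11,1],[11,2],[12,3],[14,1],[14,2],[17,0],[17,2],[20,1],[20,2],[21,3],[26,0],[26,2],[28,0],[28,2],[29,2],[30,2],[34,1],[34,2],[35,3],[39,1],[39,2],[40,3],[41,1],[41,2]]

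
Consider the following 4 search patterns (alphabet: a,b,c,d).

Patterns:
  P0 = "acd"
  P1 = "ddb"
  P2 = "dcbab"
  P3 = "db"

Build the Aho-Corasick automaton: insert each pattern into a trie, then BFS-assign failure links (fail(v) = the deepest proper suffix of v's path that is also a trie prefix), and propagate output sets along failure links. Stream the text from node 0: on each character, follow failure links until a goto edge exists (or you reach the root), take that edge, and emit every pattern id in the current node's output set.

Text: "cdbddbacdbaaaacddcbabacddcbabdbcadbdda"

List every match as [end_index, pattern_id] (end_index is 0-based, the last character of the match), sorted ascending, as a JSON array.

Construct AC machine:
Trie (insert patterns):
  0='ε' goto a→1 d→4
  1='a' goto c→2
  2='ac' goto d→3
  3='acd' goto ·  ←P0
  4='d' goto b→11 c→7 d→5
  5='dd' goto b→6
  6='ddb' goto ·  ←P1
  7='dc' goto b→8
  8='dcb' goto a→9
  9='dcba' goto b→10
  10='dcbab' goto ·  ←P2
  11='db' goto ·  ←P3

BFS fail/out derivation:
  n1('a'): parent n0 fail=0; on 'a' 0 → fail=0;  out ∅∪∅=∅
  n4('d'): parent n0 fail=0; on 'd' 0 → fail=0;  out ∅∪∅=∅
  n2('ac'): parent n1 fail=0; on 'c' 0 → fail=0;  out ∅∪∅=∅
  n5('dd'): parent n4 fail=0; on 'd' 0 → fail=4;  out ∅∪∅=∅
  n7('dc'): parent n4 fail=0; on 'c' 0 → fail=0;  out ∅∪∅=∅
  n11('db'): parent n4 fail=0; on 'b' 0 → fail=0;  out {3}∪∅={3}
  n3('acd'): parent n2 fail=0; on 'd' 0 → fail=4;  out {0}∪∅={0}
  n6('ddb'): parent n5 fail=4; on 'b' 4 → fail=11;  out {1}∪{3}={1,3}
  n8('dcb'): parent n7 fail=0; on 'b' 0 → fail=0;  out ∅∪∅=∅
  n9('dcba'): parent n8 fail=0; on 'a' 0 → fail=1;  out ∅∪∅=∅
  n10('dcbab'): parent n9 fail=1; on 'b' 1→0 → fail=0;  out {2}∪∅={2}

Scan:
i=0 'c': node 0→0
i=1 'd': node 0→4
i=2 'b': node 4→11  → match P3@[1:2]
i=3 'd': node 11→4 (via fail)
i=4 'd': node 4→5
i=5 'b': node 5→6  → match P1@[3:5],P3@[4:5]
i=6 'a': node 6→1 (via fail)
i=7 'c': node 1→2
i=8 'd': node 2→3  → match P0@[6:8]
i=9 'b': node 3→11 (via fail)  → match P3@[8:9]
i=10 'a': node 11→1 (via fail)
i=11 'a': node 1→1 (via fail)
i=12 'a': node 1→1 (via fail)
i=13 'a': node 1→1 (via fail)
i=14 'c': node 1→2
i=15 'd': node 2→3  → match P0@[13:15]
i=16 'd': node 3→5 (via fail)
i=17 'c': node 5→7 (via fail)
i=18 'b': node 7→8
i=19 'a': node 8→9
i=20 'b': node 9→10  → match P2@[16:20]
i=21 'a': node 10→1 (via fail)
i=22 'c': node 1→2
i=23 'd': node 2→3  → match P0@[21:23]
i=24 'd': node 3→5 (via fail)
i=25 'c': node 5→7 (via fail)
i=26 'b': node 7→8
i=27 'a': node 8→9
i=28 'b': node 9→10  → match P2@[24:28]
i=29 'd': node 10→4 (via fail)
i=30 'b': node 4→11  → match P3@[29:30]
i=31 'c': node 11→0 (via fail)
i=32 'a': node 0→1
i=33 'd': node 1→4 (via fail)
i=34 'b': node 4→11  → match P3@[33:34]
i=35 'd': node 11→4 (via fail)
i=36 'd': node 4→5
i=37 'a': node 5→1 (via fail)

Matches: [[2,3],[5,1],[5,3],[8,0],[9,3],[15,0],[20,2],[23,0],[28,2],[30,3],[34,3]]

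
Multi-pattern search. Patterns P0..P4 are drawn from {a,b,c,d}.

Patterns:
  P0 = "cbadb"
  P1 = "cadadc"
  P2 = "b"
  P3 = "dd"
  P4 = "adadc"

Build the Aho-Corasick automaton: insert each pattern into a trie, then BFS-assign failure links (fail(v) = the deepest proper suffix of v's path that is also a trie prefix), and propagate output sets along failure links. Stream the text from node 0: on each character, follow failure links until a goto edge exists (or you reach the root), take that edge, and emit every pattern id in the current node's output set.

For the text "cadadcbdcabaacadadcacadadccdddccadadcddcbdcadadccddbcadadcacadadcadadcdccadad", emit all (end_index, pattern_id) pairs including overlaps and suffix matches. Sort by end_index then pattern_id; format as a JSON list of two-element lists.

Build:
Trie nodes:
  0='ε' goto a→14 b→11 c→1 d→12
  1='c' goto a→6 b→2
  2='cb' goto a→3
  3='cba' goto d→4
  4='cbad' goto b→5
  5='cbadb' goto ·  [P0 ends]
  6='ca' goto d→7
  7='cad' goto a→8
  8='cada' goto d→9
  9='cadad' goto c→10
  10='cadadc' goto ·  [P1 ends]
  11='b' goto ·  [P2 ends]
  12='d' goto d→13
  13='dd' goto ·  [P3 ends]
  14='a' goto d→15
  15='ad' goto a→16
  16='ada' goto d→17
  17='adad' goto c→18
  18='adadc' goto ·  [P4 ends]

BFS fail/out derivation:
  n1('c'): parent n0 fail=0; on 'c' 0 → fail=0;  out ∅∪∅=∅
  n11('b'): parent n0 fail=0; on 'b' 0 → fail=0;  out {2}∪∅={2}
  n12('d'): parent n0 fail=0; on 'd' 0 → fail=0;  out ∅∪∅=∅
  n14('a'): parent n0 fail=0; on 'a' 0 → fail=0;  out ∅∪∅=∅
  n2('cb'): parent n1 fail=0; on 'b' 0 → fail=11;  out ∅∪{2}={2}
  n6('ca'): parent n1 fail=0; on 'a' 0 → fail=14;  out ∅∪∅=∅
  n13('dd'): parent n12 fail=0; on 'd' 0 → fail=12;  out {3}∪∅={3}
  n15('ad'): parent n14 fail=0; on 'd' 0 → fail=12;  out ∅∪∅=∅
  n3('cba'): parent n2 fail=11; on 'a' 11→0 → fail=14;  out ∅∪∅=∅
  n7('cad'): parent n6 fail=14; on 'd' 14 → fail=15;  out ∅∪∅=∅
  n16('ada'): parent n15 fail=12; on 'a' 12→0 → fail=14;  out ∅∪∅=∅
  n4('cbad'): parent n3 fail=14; on 'd' 14 → fail=15;  out ∅∪∅=∅
  n8('cada'): parent n7 fail=15; on 'a' 15 → fail=16;  out ∅∪∅=∅
  n17('adad'): parent n16 fail=14; on 'd' 14 → fail=15;  out ∅∪∅=∅
  n5('cbadb'): parent n4 fail=15; on 'b' 15→12→0 → fail=11;  out {0}∪{2}={0,2}
  n9('cadad'): parent n8 fail=16; on 'd' 16 → fail=17;  out ∅∪∅=∅
  n18('adadc'): parent n17 fail=15; on 'c' 15→12→0 → fail=1;  out {4}∪∅={4}
  n10('cadadc'): parent n9 fail=17; on 'c' 17 → fail=18;  out {1}∪{4}={1,4}

Text stream:
pos 0 'c': at 1
pos 1 'a': at 6
pos 2 'd': at 7
pos 3 'a': at 8
pos 4 'd': at 9
pos 5 'c': at 10  ** P1@[0:5],P4@[1:5]
pos 6 'b': at 2 (via fail)  ** P2@[6:6]
pos 7 'd': at 12 (via fail)
pos 8 'c': at 1 (via fail)
pos 9 'a': at 6
pos 10 'b': at 11 (via fail)  ** P2@[10:10]
pos 11 'a': at 14 (via fail)
pos 12 'a': at 14 (via fail)
pos 13 'c': at 1 (via fail)
pos 14 'a': at 6
pos 15 'd': at 7
pos 16 'a': at 8
pos 17 'd': at 9
pos 18 'c': at 10  ** P1@[13:18],P4@[14:18]
pos 19 'a': at 6 (via fail)
pos 20 'c': at 1 (via fail)
pos 21 'a': at 6
pos 22 'd': at 7
pos 23 'a': at 8
pos 24 'd': at 9
pos 25 'c': at 10  ** P1@[20:25],P4@[21:25]
pos 26 'c': at 1 (via fail)
pos 27 'd': at 12 (via fail)
pos 28 'd': at 13  ** P3@[27:28]
pos 29 'd': at 13 (via fail)  ** P3@[28:29]
pos 30 'c': at 1 (via fail)
pos 31 'c': at 1 (via fail)
pos 32 'a': at 6
pos 33 'd': at 7
pos 34 'a': at 8
pos 35 'd': at 9
pos 36 'c': at 10  ** P1@[31:36],P4@[32:36]
pos 37 'd': at 12 (via fail)
pos 38 'd': at 13  ** P3@[37:38]
pos 39 'c': at 1 (via fail)
pos 40 'b': at 2  ** P2@[40:40]
pos 41 'd': at 12 (via fail)
pos 42 'c': at 1 (via fail)
pos 43 'a': at 6
pos 44 'd': at 7
pos 45 'a': at 8
pos 46 'd': at 9
pos 47 'c': at 10  ** P1@[42:47],P4@[43:47]
pos 48 'c': at 1 (via fail)
pos 49 'd': at 12 (via fail)
pos 50 'd': at 13  ** P3@[49:50]
pos 51 'b': at 11 (via fail)  ** P2@[51:51]
pos 52 'c': at 1 (via fail)
pos 53 'a': at 6
pos 54 'd': at 7
pos 55 'a': at 8
pos 56 'd': at 9
pos 57 'c': at 10  ** P1@[52:57],P4@[53:57]
pos 58 'a': at 6 (via fail)
pos 59 'c': at 1 (via fail)
pos 60 'a': at 6
pos 61 'd': at 7
pos 62 'a': at 8
pos 63 'd': at 9
pos 64 'c': at 10  ** P1@[59:64],P4@[60:64]
pos 65 'a': at 6 (via fail)
pos 66 'd': at 7
pos 67 'a': at 8
pos 68 'd': at 9
pos 69 'c': at 10  ** P1@[64:69],P4@[65:69]
pos 70 'd': at 12 (via fail)
pos 71 'c': at 1 (via fail)
pos 72 'c': at 1 (via fail)
pos 73 'a': at 6
pos 74 'd': at 7
pos 75 'a': at 8
pos 76 'd': at 9

Matches: [[5,1],[5,4],[6,2],[10,2],[18,1],[18,4],[25,1],[25,4],[28,3],[29,3],[36,1],[36,4],[38,3],[40,2],[47,1],[47,4],[50,3],[51,2],[57,1],[57,4],[64,1],[64,4],[69,1],[69,4]]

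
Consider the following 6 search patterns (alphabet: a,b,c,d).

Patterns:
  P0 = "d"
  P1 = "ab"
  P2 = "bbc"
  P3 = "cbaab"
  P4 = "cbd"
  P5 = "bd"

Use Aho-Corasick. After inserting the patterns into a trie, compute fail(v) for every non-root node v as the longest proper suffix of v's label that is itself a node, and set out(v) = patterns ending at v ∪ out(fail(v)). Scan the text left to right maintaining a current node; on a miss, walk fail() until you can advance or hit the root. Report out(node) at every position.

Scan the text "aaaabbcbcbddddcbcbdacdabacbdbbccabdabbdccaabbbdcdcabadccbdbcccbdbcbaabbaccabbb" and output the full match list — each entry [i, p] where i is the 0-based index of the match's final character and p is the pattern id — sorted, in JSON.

Build automaton:
Trie nodes:
  0='ε' goto a→2 b→4 c→7 d→1
  1='d' goto ·  ←P0
  2='a' goto b→3
  3='ab' goto ·  ←P1
  4='b' goto b→5 d→13
  5='bb' goto c→6
  6='bbc' goto ·  ←P2
  7='c' goto b→8
  8='cb' goto a→9 d→12
  9='cba' goto a→10
  10='cbaa' goto b→11
  11='cbaab' goto ·  ←P3
  12='cbd' goto ·  ←P4
  13='bd' goto ·  ←P5

Failure links (BFS by depth):
  n1('d'): parent n0 fail=0; on 'd' 0 → fail=0;  out {0}∪∅={0}
  n2('a'): parent n0 fail=0; on 'a' 0 → fail=0;  out ∅∪∅=∅
  n4('b'): parent n0 fail=0; on 'b' 0 → fail=0;  out ∅∪∅=∅
  n7('c'): parent n0 fail=0; on 'c' 0 → fail=0;  out ∅∪∅=∅
  n3('ab'): parent n2 fail=0; on 'b' 0 → fail=4;  out {1}∪∅={1}
  n5('bb'): parent n4 fail=0; on 'b' 0 → fail=4;  out ∅∪∅=∅
  n8('cb'): parent n7 fail=0; on 'b' 0 → fail=4;  out ∅∪∅=∅
  n13('bd'): parent n4 fail=0; on 'd' 0 → fail=1;  out {5}∪{0}={0,5}
  n6('bbc'): parent n5 fail=4; on 'c' 4→0 → fail=7;  out {2}∪∅={2}
  n9('cba'): parent n8 fail=4; on 'a' 4→0 → fail=2;  out ∅∪∅=∅
  n12('cbd'): parent n8 fail=4; on 'd' 4 → fail=13;  out {4}∪{0,5}={0,4,5}
  n10('cbaa'): parent n9 fail=2; on 'a' 2→0 → fail=2;  out ∅∪∅=∅
  n11('cbaab'): parent n10 fail=2; on 'b' 2 → fail=3;  out {3}∪{1}={1,3}

Text stream:
i=0 'a': node 0→2
i=1 'a': node 2→2 (via fail)
i=2 'a': node 2→2 (via fail)
i=3 'a': node 2→2 (via fail)
i=4 'b': node 2→3  emit P1@[3:4]
i=5 'b': node 3→5 (via fail)
i=6 'c': node 5→6  emit P2@[4:6]
i=7 'b': node 6→8 (via fail)
i=8 'c': node 8→7 (via fail)
i=9 'b': node 7→8
i=10 'd': node 8→12  emit P0@[10:10],P4@[8:10],P5@[9:10]
i=11 'd': node 12→1 (via fail)  emit P0@[11:11]
i=12 'd': node 1→1 (via fail)  emit P0@[12:12]
i=13 'd': node 1→1 (via fail)  emit P0@[13:13]
i=14 'c': node 1→7 (via fail)
i=15 'b': node 7→8
i=16 'c': node 8→7 (via fail)
i=17 'b': node 7→8
i=18 'd': node 8→12  emit P0@[18:18],P4@[16:18],P5@[17:18]
i=19 'a': node 12→2 (via fail)
i=20 'c': node 2→7 (via fail)
i=21 'd': node 7→1 (via fail)  emit P0@[21:21]
i=22 'a': node 1→2 (via fail)
i=23 'b': node 2→3  emit P1@[22:23]
i=24 'a': node 3→2 (via fail)
i=25 'c': node 2→7 (via fail)
i=26 'b': node 7→8
i=27 'd': node 8→12  emit P0@[27:27],P4@[25:27],P5@[26:27]
i=28 'b': node 12→4 (via fail)
i=29 'b': node 4→5
i=30 'c': node 5→6  emit P2@[28:30]
i=31 'c': node 6→7 (via fail)
i=32 'a': node 7→2 (via fail)
i=33 'b': node 2→3  emit P1@[32:33]
i=34 'd': node 3→13 (via fail)  emit P0@[34:34],P5@[33:34]
i=35 'a': node 13→2 (via fail)
i=36 'b': node 2→3  emit P1@[35:36]
i=37 'b': node 3→5 (via fail)
i=38 'd': node 5→13 (via fail)  emit P0@[38:38],P5@[37:38]
i=39 'c': node 13→7 (via fail)
i=40 'c': node 7→7 (via fail)
i=41 'a': node 7→2 (via fail)
i=42 'a': node 2→2 (via fail)
i=43 'b': node 2→3  emit P1@[42:43]
i=44 'b': node 3→5 (via fail)
i=45 'b': node 5→5 (via fail)
i=46 'd': node 5→13 (via fail)  emit P0@[46:46],P5@[45:46]
i=47 'c': node 13→7 (via fail)
i=48 'd': node 7→1 (via fail)  emit P0@[48:48]
i=49 'c': node 1→7 (via fail)
i=50 'a': node 7→2 (via fail)
i=51 'b': node 2→3  emit P1@[50:51]
i=52 'a': node 3→2 (via fail)
i=53 'd': node 2→1 (via fail)  emit P0@[53:53]
i=54 'c': node 1→7 (via fail)
i=55 'c': node 7→7 (via fail)
i=56 'b': node 7→8
i=57 'd': node 8→12  emit P0@[57:57],P4@[55:57],P5@[56:57]
i=58 'b': node 12→4 (via fail)
i=59 'c': node 4→7 (via fail)
i=60 'c': node 7→7 (via fail)
i=61 'c': node 7→7 (via fail)
i=62 'b': node 7→8
i=63 'd': node 8→12  emit P0@[63:63],P4@[61:63],P5@[62:63]
i=64 'b': node 12→4 (via fail)
i=65 'c': node 4→7 (via fail)
i=66 'b': node 7→8
i=67 'a': node 8→9
i=68 'a': node 9→10
i=69 'b': node 10→11  emit P1@[68:69],P3@[65:69]
i=70 'b': node 11→5 (via fail)
i=71 'a': node 5→2 (via fail)
i=72 'c': node 2→7 (via fail)
i=73 'c': node 7→7 (via fail)
i=74 'a': node 7→2 (via fail)
i=75 'b': node 2→3  emit P1@[74:75]
i=76 'b': node 3→5 (via fail)
i=77 'b': node 5→5 (via fail)

All matches (sorted): [[4,1],[6,2],[10,0],[10,4],[10,5],[11,0],[12,0],[13,0],[18,0],[18,4],[18,5],[21,0],[23,1],[27,0],[27,4],[27,5],[30,2],[33,1],[34,0],[34,5],[36,1],[38,0],[38,5],[43,1],[46,0],[46,5],[48,0],[51,1],[53,0],[57,0],[57,4],[57,5],[63,0],[63,4],[63,5],[69,1],[69,3],[75,1]]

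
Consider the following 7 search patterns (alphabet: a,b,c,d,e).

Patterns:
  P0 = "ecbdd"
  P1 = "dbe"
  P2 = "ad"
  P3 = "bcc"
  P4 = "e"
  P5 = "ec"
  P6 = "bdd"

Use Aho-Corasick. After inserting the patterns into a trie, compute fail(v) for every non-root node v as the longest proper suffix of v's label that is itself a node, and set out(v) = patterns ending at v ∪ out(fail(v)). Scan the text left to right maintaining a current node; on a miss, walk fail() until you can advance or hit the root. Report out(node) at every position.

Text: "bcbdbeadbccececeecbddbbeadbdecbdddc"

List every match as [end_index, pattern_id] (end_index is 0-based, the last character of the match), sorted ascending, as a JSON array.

Build:
Trie nodes:
  n0 'ε': a→9 b→11 d→6 e→1
  n1 'e': c→2  [P4 ends]
  n2 'ec': b→3  [P5 ends]
  n3 'ecb': d→4
  n4 'ecbd': d→5
  n5 'ecbdd': ·  [P0 ends]
  n6 'd': b→7
  n7 'db': e→8
  n8 'dbe': ·  [P1 ends]
  n9 'a': d→10
  n10 'ad': ·  [P2 ends]
  n11 'b': c→12 d→14
  n12 'bc': c→13
  n13 'bcc': ·  [P3 ends]
  n14 'bd': d→15
  n15 'bdd': ·  [P6 ends]

Failure links (BFS by depth):
  fail(1) 'e': from fail(0)=0 chase 'e': 0 ⇒ 0;  out={4}∪out(0)={4}
  fail(6) 'd': from fail(0)=0 chase 'd': 0 ⇒ 0;  out=∅∪out(0)=∅
  fail(9) 'a': from fail(0)=0 chase 'a': 0 ⇒ 0;  out=∅∪out(0)=∅
  fail(11) 'b': from fail(0)=0 chase 'b': 0 ⇒ 0;  out=∅∪out(0)=∅
  fail(2) 'ec': from fail(1)=0 chase 'c': 0 ⇒ 0;  out={5}∪out(0)={5}
  fail(7) 'db': from fail(6)=0 chase 'b': 0 ⇒ 11;  out=∅∪out(11)=∅
  fail(10) 'ad': from fail(9)=0 chase 'd': 0 ⇒ 6;  out={2}∪out(6)={2}
  fail(12) 'bc': from fail(11)=0 chase 'c': 0 ⇒ 0;  out=∅∪out(0)=∅
  fail(14) 'bd': from fail(11)=0 chase 'd': 0 ⇒ 6;  out=∅∪out(6)=∅
  fail(3) 'ecb': from fail(2)=0 chase 'b': 0 ⇒ 11;  out=∅∪out(11)=∅
  fail(8) 'dbe': from fail(7)=11 chase 'e': 11→0 ⇒ 1;  out={1}∪out(1)={1,4}
  fail(13) 'bcc': from fail(12)=0 chase 'c': 0 ⇒ 0;  out={3}∪out(0)={3}
  fail(15) 'bdd': from fail(14)=6 chase 'd': 6→0 ⇒ 6;  out={6}∪out(6)={6}
  fail(4) 'ecbd': from fail(3)=11 chase 'd': 11 ⇒ 14;  out=∅∪out(14)=∅
  fail(5) 'ecbdd': from fail(4)=14 chase 'd': 14 ⇒ 15;  out={0}∪out(15)={0,6}

Scan:
[0] read 'b'  n0⇒n11
[1] read 'c'  n11⇒n12
[2] read 'b'  n12⇒n11 (fail-walked)
[3] read 'd'  n11⇒n14
[4] read 'b'  n14⇒n7 (fail-walked)
[5] read 'e'  n7⇒n8  ** P1@[3:5],P4@[5:5]
[6] read 'a'  n8⇒n9 (fail-walked)
[7] read 'd'  n9⇒n10  ** P2@[6:7]
[8] read 'b'  n10⇒n7 (fail-walked)
[9] read 'c'  n7⇒n12 (fail-walked)
[10] read 'c'  n12⇒n13  ** P3@[8:10]
[11] read 'e'  n13⇒n1 (fail-walked)  ** P4@[11:11]
[12] read 'c'  n1⇒n2  ** P5@[11:12]
[13] read 'e'  n2⇒n1 (fail-walked)  ** P4@[13:13]
[14] read 'c'  n1⇒n2  ** P5@[13:14]
[15] read 'e'  n2⇒n1 (fail-walked)  ** P4@[15:15]
[16] read 'e'  n1⇒n1 (fail-walked)  ** P4@[16:16]
[17] read 'c'  n1⇒n2  ** P5@[16:17]
[18] read 'b'  n2⇒n3
[19] read 'd'  n3⇒n4
[20] read 'd'  n4⇒n5  ** P0@[16:20],P6@[18:20]
[21] read 'b'  n5⇒n7 (fail-walked)
[22] read 'b'  n7⇒n11 (fail-walked)
[23] read 'e'  n11⇒n1 (fail-walked)  ** P4@[23:23]
[24] read 'a'  n1⇒n9 (fail-walked)
[25] read 'd'  n9⇒n10  ** P2@[24:25]
[26] read 'b'  n10⇒n7 (fail-walked)
[27] read 'd'  n7⇒n14 (fail-walked)
[28] read 'e'  n14⇒n1 (fail-walked)  ** P4@[28:28]
[29] read 'c'  n1⇒n2  ** P5@[28:29]
[30] read 'b'  n2⇒n3
[31] read 'd'  n3⇒n4
[32] read 'd'  n4⇒n5  ** P0@[28:32],P6@[30:32]
[33] read 'd'  n5⇒n6 (fail-walked)
[34] read 'c'  n6⇒n0 (fail-walked)

All matches (sorted): [[5,1],[5,4],[7,2],[10,3],[11,4],[12,5],[13,4],[14,5],[15,4],[16,4],[17,5],[20,0],[20,6],[23,4],[25,2],[28,4],[29,5],[32,0],[32,6]]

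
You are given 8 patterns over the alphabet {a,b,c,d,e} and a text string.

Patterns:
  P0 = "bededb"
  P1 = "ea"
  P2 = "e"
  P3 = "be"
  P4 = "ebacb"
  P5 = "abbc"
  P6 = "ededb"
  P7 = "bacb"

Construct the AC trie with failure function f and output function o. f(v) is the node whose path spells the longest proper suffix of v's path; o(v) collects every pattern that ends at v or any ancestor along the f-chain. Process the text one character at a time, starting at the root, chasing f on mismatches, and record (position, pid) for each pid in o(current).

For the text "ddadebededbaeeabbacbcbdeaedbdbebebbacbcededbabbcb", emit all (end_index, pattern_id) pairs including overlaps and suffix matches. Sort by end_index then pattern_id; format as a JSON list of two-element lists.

Construct AC machine:
Trie nodes:
  n0 'ε': a→13 b→1 e→7
  n1 'b': a→21 e→2
  n2 'be': d→3  ←P3
  n3 'bed': e→4
  n4 'bede': d→5
  n5 'beded': b→6
  n6 'bededb': ·  ←P0
  n7 'e': a→8 b→9 d→17  ←P2
  n8 'ea': ·  ←P1
  n9 'eb': a→10
  n10 'eba': c→11
  n11 'ebac': b→12
  n12 'ebacb': ·  ←P4
  n13 'a': b→14
  n14 'ab': b→15
  n15 'abb': c→16
  n16 'abbc': ·  ←P5
  n17 'ed': e→18
  n18 'ede': d→19
  n19 'eded': b→20
  n20 'ededb': ·  ←P6
  n21 'ba': c→22
  n22 'bac': b→23
  n23 'bacb': ·  ←P7

BFS fail/out derivation:
  n1('b'): parent n0 fail=0; on 'b' 0 → fail=0;  out ∅∪∅=∅
  n7('e'): parent n0 fail=0; on 'e' 0 → fail=0;  out {2}∪∅={2}
  n13('a'): parent n0 fail=0; on 'a' 0 → fail=0;  out ∅∪∅=∅
  n2('be'): parent n1 fail=0; on 'e' 0 → fail=7;  out {3}∪{2}={2,3}
  n8('ea'): parent n7 fail=0; on 'a' 0 → fail=13;  out {1}∪∅={1}
  n9('eb'): parent n7 fail=0; on 'b' 0 → fail=1;  out ∅∪∅=∅
  n14('ab'): parent n13 fail=0; on 'b' 0 → fail=1;  out ∅∪∅=∅
  n17('ed'): parent n7 fail=0; on 'd' 0 → fail=0;  out ∅∪∅=∅
  n21('ba'): parent n1 fail=0; on 'a' 0 → fail=13;  out ∅∪∅=∅
  n3('bed'): parent n2 fail=7; on 'd' 7 → fail=17;  out ∅∪∅=∅
  n10('eba'): parent n9 fail=1; on 'a' 1 → fail=21;  out ∅∪∅=∅
  n15('abb'): parent n14 fail=1; on 'b' 1→0 → fail=1;  out ∅∪∅=∅
  n18('ede'): parent n17 fail=0; on 'e' 0 → fail=7;  out ∅∪{2}={2}
  n22('bac'): parent n21 fail=13; on 'c' 13→0 → fail=0;  out ∅∪∅=∅
  n4('bede'): parent n3 fail=17; on 'e' 17 → fail=18;  out ∅∪{2}={2}
  n11('ebac'): parent n10 fail=21; on 'c' 21 → fail=22;  out ∅∪∅=∅
  n16('abbc'): parent n15 fail=1; on 'c' 1→0 → fail=0;  out {5}∪∅={5}
  n19('eded'): parent n18 fail=7; on 'd' 7 → fail=17;  out ∅∪∅=∅
  n23('bacb'): parent n22 fail=0; on 'b' 0 → fail=1;  out {7}∪∅={7}
  n5('beded'): parent n4 fail=18; on 'd' 18 → fail=19;  out ∅∪∅=∅
  n12('ebacb'): parent n11 fail=22; on 'b' 22 → fail=23;  out {4}∪{7}={4,7}
  n20('ededb'): parent n19 fail=17; on 'b' 17→0 → fail=1;  out {6}∪∅={6}
  n6('bededb'): parent n5 fail=19; on 'b' 19 → fail=20;  out {0}∪{6}={0,6}

Run:
[0] read 'd'  n0⇒n0
[1] read 'd'  n0⇒n0
[2] read 'a'  n0⇒n13
[3] read 'd'  n13⇒n0 (via fail)
[4] read 'e'  n0⇒n7  ** P2@[4:4]
[5] read 'b'  n7⇒n9
[6] read 'e'  n9⇒n2 (via fail)  ** P2@[6:6],P3@[5:6]
[7] read 'd'  n2⇒n3
[8] read 'e'  n3⇒n4  ** P2@[8:8]
[9] read 'd'  n4⇒n5
[10] read 'b'  n5⇒n6  ** P0@[5:10],P6@[6:10]
[11] read 'a'  n6⇒n21 (via fail)
[12] read 'e'  n21⇒n7 (via fail)  ** P2@[12:12]
[13] read 'e'  n7⇒n7 (via fail)  ** P2@[13:13]
[14] read 'a'  n7⇒n8  ** P1@[13:14]
[15] read 'b'  n8⇒n14 (via fail)
[16] read 'b'  n14⇒n15
[17] read 'a'  n15⇒n21 (via fail)
[18] read 'c'  n21⇒n22
[19] read 'b'  n22⇒n23  ** P7@[16:19]
[20] read 'c'  n23⇒n0 (via fail)
[21] read 'b'  n0⇒n1
[22] read 'd'  n1⇒n0 (via fail)
[23] read 'e'  n0⇒n7  ** P2@[23:23]
[24] read 'a'  n7⇒n8  ** P1@[23:24]
[25] read 'e'  n8⇒n7 (via fail)  ** P2@[25:25]
[26] read 'd'  n7⇒n17
[27] read 'b'  n17⇒n1 (via fail)
[28] read 'd'  n1⇒n0 (via fail)
[29] read 'b'  n0⇒n1
[30] read 'e'  n1⇒n2  ** P2@[30:30],P3@[29:30]
[31] read 'b'  n2⇒n9 (via fail)
[32] read 'e'  n9⇒n2 (via fail)  ** P2@[32:32],P3@[31:32]
[33] read 'b'  n2⇒n9 (via fail)
[34] read 'b'  n9⇒n1 (via fail)
[35] read 'a'  n1⇒n21
[36] read 'c'  n21⇒n22
[37] read 'b'  n22⇒n23  ** P7@[34:37]
[38] read 'c'  n23⇒n0 (via fail)
[39] read 'e'  n0⇒n7  ** P2@[39:39]
[40] read 'd'  n7⇒n17
[41] read 'e'  n17⇒n18  ** P2@[41:41]
[42] read 'd'  n18⇒n19
[43] read 'b'  n19⇒n20  ** P6@[39:43]
[44] read 'a'  n20⇒n21 (via fail)
[45] read 'b'  n21⇒n14 (via fail)
[46] read 'b'  n14⇒n15
[47] read 'c'  n15⇒n16  ** P5@[44:47]
[48] read 'b'  n16⇒n1 (via fail)

All matches (sorted): [[4,2],[6,2],[6,3],[8,2],[10,0],[10,6],[12,2],[13,2],[14,1],[19,7],[23,2],[24,1],[25,2],[30,2],[30,3],[32,2],[32,3],[37,7],[39,2],[41,2],[43,6],[47,5]]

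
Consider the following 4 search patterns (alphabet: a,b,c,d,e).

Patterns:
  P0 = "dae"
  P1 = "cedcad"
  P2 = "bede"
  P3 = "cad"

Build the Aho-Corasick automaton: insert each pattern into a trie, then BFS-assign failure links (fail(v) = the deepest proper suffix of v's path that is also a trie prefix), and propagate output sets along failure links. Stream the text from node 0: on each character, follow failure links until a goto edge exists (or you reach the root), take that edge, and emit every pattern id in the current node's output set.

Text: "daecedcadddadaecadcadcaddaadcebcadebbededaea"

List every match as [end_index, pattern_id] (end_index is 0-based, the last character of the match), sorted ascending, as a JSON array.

Build:
Trie (insert patterns):
  0='ε' goto b→10 c→4 d→1
  1='d' goto a→2
  2='da' goto e→3
  3='dae' goto ·  ←P0
  4='c' goto a→14 e→5
  5='ce' goto d→6
  6='ced' goto c→7
  7='cedc' goto a→8
  8='cedca' goto d→9
  9='cedcad' goto ·  ←P1
  10='b' goto e→11
  11='be' goto d→12
  12='bed' goto e→13
  13='bede' goto ·  ←P2
  14='ca' goto d→15
  15='cad' goto ·  ←P3

Failure links (BFS by depth):
  n1('d'): parent n0 fail=0; on 'd' 0 → fail=0;  out ∅∪∅=∅
  n4('c'): parent n0 fail=0; on 'c' 0 → fail=0;  out ∅∪∅=∅
  n10('b'): parent n0 fail=0; on 'b' 0 → fail=0;  out ∅∪∅=∅
  n2('da'): parent n1 fail=0; on 'a' 0 → fail=0;  out ∅∪∅=∅
  n5('ce'): parent n4 fail=0; on 'e' 0 → fail=0;  out ∅∪∅=∅
  n11('be'): parent n10 fail=0; on 'e' 0 → fail=0;  out ∅∪∅=∅
  n14('ca'): parent n4 fail=0; on 'a' 0 → fail=0;  out ∅∪∅=∅
  n3('dae'): parent n2 fail=0; on 'e' 0 → fail=0;  out {0}∪∅={0}
  n6('ced'): parent n5 fail=0; on 'd' 0 → fail=1;  out ∅∪∅=∅
  n12('bed'): parent n11 fail=0; on 'd' 0 → fail=1;  out ∅∪∅=∅
  n15('cad'): parent n14 fail=0; on 'd' 0 → fail=1;  out {3}∪∅={3}
  n7('cedc'): parent n6 fail=1; on 'c' 1→0 → fail=4;  out ∅∪∅=∅
  n13('bede'): parent n12 fail=1; on 'e' 1→0 → fail=0;  out {2}∪∅={2}
  n8('cedca'): parent n7 fail=4; on 'a' 4 → fail=14;  out ∅∪∅=∅
  n9('cedcad'): parent n8 fail=14; on 'd' 14 → fail=15;  out {1}∪{3}={1,3}

Scan:
pos 0 'd': at 1
pos 1 'a': at 2
pos 2 'e': at 3  emit P0@[0:2]
pos 3 'c': at 4 ·f
pos 4 'e': at 5
pos 5 'd': at 6
pos 6 'c': at 7
pos 7 'a': at 8
pos 8 'd': at 9  emit P1@[3:8],P3@[6:8]
pos 9 'd': at 1 ·f
pos 10 'd': at 1 ·f
pos 11 'a': at 2
pos 12 'd': at 1 ·f
pos 13 'a': at 2
pos 14 'e': at 3  emit P0@[12:14]
pos 15 'c': at 4 ·f
pos 16 'a': at 14
pos 17 'd': at 15  emit P3@[15:17]
pos 18 'c': at 4 ·f
pos 19 'a': at 14
pos 20 'd': at 15  emit P3@[18:20]
pos 21 'c': at 4 ·f
pos 22 'a': at 14
pos 23 'd': at 15  emit P3@[21:23]
pos 24 'd': at 1 ·f
pos 25 'a': at 2
pos 26 'a': at 0 ·f
pos 27 'd': at 1
pos 28 'c': at 4 ·f
pos 29 'e': at 5
pos 30 'b': at 10 ·f
pos 31 'c': at 4 ·f
pos 32 'a': at 14
pos 33 'd': at 15  emit P3@[31:33]
pos 34 'e': at 0 ·f
pos 35 'b': at 10
pos 36 'b': at 10 ·f
pos 37 'e': at 11
pos 38 'd': at 12
pos 39 'e': at 13  emit P2@[36:39]
pos 40 'd': at 1 ·f
pos 41 'a': at 2
pos 42 'e': at 3  emit P0@[40:42]
pos 43 'a': at 0 ·f

All matches (sorted): [[2,0],[8,1],[8,3],[14,0],[17,3],[20,3],[23,3],[33,3],[39,2],[42,0]]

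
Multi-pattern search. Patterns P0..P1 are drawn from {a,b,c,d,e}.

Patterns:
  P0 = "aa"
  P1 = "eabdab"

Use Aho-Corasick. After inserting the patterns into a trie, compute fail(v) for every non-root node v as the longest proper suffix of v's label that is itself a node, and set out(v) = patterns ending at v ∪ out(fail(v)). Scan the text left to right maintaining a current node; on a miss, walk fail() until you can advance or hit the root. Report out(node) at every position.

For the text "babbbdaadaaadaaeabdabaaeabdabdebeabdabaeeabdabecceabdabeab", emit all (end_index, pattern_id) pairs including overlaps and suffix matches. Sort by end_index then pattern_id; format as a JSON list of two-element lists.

Build:
Trie (insert patterns):
  0='ε' goto a→1 e→3
  1='a' goto a→2
  2='aa' goto ·  [P0 ends]
  3='e' goto a→4
  4='ea' goto b→5
  5='eab' goto d→6
  6='eabd' goto a→7
  7='eabda' goto b→8
  8='eabdab' goto ·  [P1 ends]

BFS fail/out derivation:
  n1('a'): parent n0 fail=0; on 'a' 0 → fail=0;  out ∅∪∅=∅
  n3('e'): parent n0 fail=0; on 'e' 0 → fail=0;  out ∅∪∅=∅
  n2('aa'): parent n1 fail=0; on 'a' 0 → fail=1;  out {0}∪∅={0}
  n4('ea'): parent n3 fail=0; on 'a' 0 → fail=1;  out ∅∪∅=∅
  n5('eab'): parent n4 fail=1; on 'b' 1→0 → fail=0;  out ∅∪∅=∅
  n6('eabd'): parent n5 fail=0; on 'd' 0 → fail=0;  out ∅∪∅=∅
  n7('eabda'): parent n6 fail=0; on 'a' 0 → fail=1;  out ∅∪∅=∅
  n8('eabdab'): parent n7 fail=1; on 'b' 1→0 → fail=0;  out {1}∪∅={1}

Run:
[0] read 'b'  n0⇒n0
[1] read 'a'  n0⇒n1
[2] read 'b'  n1⇒n0 (via fail)
[3] read 'b'  n0⇒n0
[4] read 'b'  n0⇒n0
[5] read 'd'  n0⇒n0
[6] read 'a'  n0⇒n1
[7] read 'a'  n1⇒n2  emit P0@[6:7]
[8] read 'd'  n2⇒n0 (via fail)
[9] read 'a'  n0⇒n1
[10] read 'a'  n1⇒n2  emit P0@[9:10]
[11] read 'a'  n2⇒n2 (via fail)  emit P0@[10:11]
[12] read 'd'  n2⇒n0 (via fail)
[13] read 'a'  n0⇒n1
[14] read 'a'  n1⇒n2  emit P0@[13:14]
[15] read 'e'  n2⇒n3 (via fail)
[16] read 'a'  n3⇒n4
[17] read 'b'  n4⇒n5
[18] read 'd'  n5⇒n6
[19] read 'a'  n6⇒n7
[20] read 'b'  n7⇒n8  emit P1@[15:20]
[21] read 'a'  n8⇒n1 (via fail)
[22] read 'a'  n1⇒n2  emit P0@[21:22]
[23] read 'e'  n2⇒n3 (via fail)
[24] read 'a'  n3⇒n4
[25] read 'b'  n4⇒n5
[26] read 'd'  n5⇒n6
[27] read 'a'  n6⇒n7
[28] read 'b'  n7⇒n8  emit P1@[23:28]
[29] read 'd'  n8⇒n0 (via fail)
[30] read 'e'  n0⇒n3
[31] read 'b'  n3⇒n0 (via fail)
[32] read 'e'  n0⇒n3
[33] read 'a'  n3⇒n4
[34] read 'b'  n4⇒n5
[35] read 'd'  n5⇒n6
[36] read 'a'  n6⇒n7
[37] read 'b'  n7⇒n8  emit P1@[32:37]
[38] read 'a'  n8⇒n1 (via fail)
[39] read 'e'  n1⇒n3 (via fail)
[40] read 'e'  n3⇒n3 (via fail)
[41] read 'a'  n3⇒n4
[42] read 'b'  n4⇒n5
[43] read 'd'  n5⇒n6
[44] read 'a'  n6⇒n7
[45] read 'b'  n7⇒n8  emit P1@[40:45]
[46] read 'e'  n8⇒n3 (via fail)
[47] read 'c'  n3⇒n0 (via fail)
[48] read 'c'  n0⇒n0
[49] read 'e'  n0⇒n3
[50] read 'a'  n3⇒n4
[51] read 'b'  n4⇒n5
[52] read 'd'  n5⇒n6
[53] read 'a'  n6⇒n7
[54] read 'b'  n7⇒n8  emit P1@[49:54]
[55] read 'e'  n8⇒n3 (via fail)
[56] read 'a'  n3⇒n4
[57] read 'b'  n4⇒n5

All matches (sorted): [[7,0],[10,0],[11,0],[14,0],[20,1],[22,0],[28,1],[37,1],[45,1],[54,1]]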